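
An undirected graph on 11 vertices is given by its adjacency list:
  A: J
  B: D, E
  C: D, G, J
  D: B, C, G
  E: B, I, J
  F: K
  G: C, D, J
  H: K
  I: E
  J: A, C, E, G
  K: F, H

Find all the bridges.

A-J, E-I, F-K, H-K

The edges on the cycle G-D-C-G are not bridges since each lies on that cycle.
But removing E-I disconnects E from I; removing A-J disconnects A from J; removing K-H disconnects K from H; removing F-K disconnects F from K — these are bridges.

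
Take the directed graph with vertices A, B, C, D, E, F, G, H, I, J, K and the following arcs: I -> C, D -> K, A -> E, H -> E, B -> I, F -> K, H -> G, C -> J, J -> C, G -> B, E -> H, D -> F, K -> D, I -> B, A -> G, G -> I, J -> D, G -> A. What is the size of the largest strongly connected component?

{A, E, G, H} are all mutually reachable — one SCC of size 4.
{D, F, K} are all mutually reachable — one SCC of size 3.
{C, J} are all mutually reachable — one SCC of size 2.
{B, I} are all mutually reachable — one SCC of size 2.
The largest has 4 vertices.

4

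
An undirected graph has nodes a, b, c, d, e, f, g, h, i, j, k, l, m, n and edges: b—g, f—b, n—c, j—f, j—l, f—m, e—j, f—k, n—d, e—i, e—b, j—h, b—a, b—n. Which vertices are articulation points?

Removing b increases the component count from 1 to 4, so b is a cut vertex.
Removing e increases the component count from 1 to 2, so e is a cut vertex.
Removing f increases the component count from 1 to 3, so f is a cut vertex.
Likewise j, n are cut vertices.
By contrast removing g leaves 1 component; it is not a cut vertex. No other vertex is a cut vertex either.

b, e, f, j, n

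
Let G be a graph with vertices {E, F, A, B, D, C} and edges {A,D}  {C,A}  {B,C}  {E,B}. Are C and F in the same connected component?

No

The component containing C is {A, B, C, D, E}, and F is not in it.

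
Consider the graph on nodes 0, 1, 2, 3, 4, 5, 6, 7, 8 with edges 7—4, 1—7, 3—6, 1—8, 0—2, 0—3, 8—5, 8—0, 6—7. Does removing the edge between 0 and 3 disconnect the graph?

No

After removing 0—3, the path 0-8-1-7-6-3 still connects them, so the edge is not a bridge.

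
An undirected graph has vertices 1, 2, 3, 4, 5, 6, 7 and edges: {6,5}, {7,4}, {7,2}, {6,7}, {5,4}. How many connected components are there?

3

1 is isolated — a component by itself.
3 is isolated — a component by itself.
Starting from 2 we can reach 2, 4, 5, 6, 7. That is one component of size 5.
Total: 3 components.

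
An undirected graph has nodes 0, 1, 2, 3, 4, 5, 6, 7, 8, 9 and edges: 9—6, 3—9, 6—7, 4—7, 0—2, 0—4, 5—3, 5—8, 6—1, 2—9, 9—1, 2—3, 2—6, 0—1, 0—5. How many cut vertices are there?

1

Removing 5 increases the component count from 1 to 2, so 5 is a cut vertex.
By contrast removing 2 leaves 1 component; it is not a cut vertex. No other vertex is a cut vertex either.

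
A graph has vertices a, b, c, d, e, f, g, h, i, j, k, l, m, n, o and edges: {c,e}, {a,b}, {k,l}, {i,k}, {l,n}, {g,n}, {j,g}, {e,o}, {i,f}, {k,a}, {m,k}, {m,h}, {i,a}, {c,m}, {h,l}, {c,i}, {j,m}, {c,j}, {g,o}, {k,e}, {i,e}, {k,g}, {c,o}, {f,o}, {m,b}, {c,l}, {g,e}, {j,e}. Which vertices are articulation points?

none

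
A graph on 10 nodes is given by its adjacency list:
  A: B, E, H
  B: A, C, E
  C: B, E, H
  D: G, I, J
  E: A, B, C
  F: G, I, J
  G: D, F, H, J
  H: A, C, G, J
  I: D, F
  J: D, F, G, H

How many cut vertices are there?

Removing H increases the component count from 1 to 2, so H is a cut vertex.
By contrast removing C leaves 1 component; it is not a cut vertex. No other vertex is a cut vertex either.

1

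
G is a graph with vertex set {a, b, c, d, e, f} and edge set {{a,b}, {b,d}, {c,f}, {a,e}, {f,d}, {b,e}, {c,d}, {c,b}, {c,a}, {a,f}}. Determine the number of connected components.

Starting from a we can reach a, b, c, d, e, f. That is one component of size 6.
Total: 1 component.

1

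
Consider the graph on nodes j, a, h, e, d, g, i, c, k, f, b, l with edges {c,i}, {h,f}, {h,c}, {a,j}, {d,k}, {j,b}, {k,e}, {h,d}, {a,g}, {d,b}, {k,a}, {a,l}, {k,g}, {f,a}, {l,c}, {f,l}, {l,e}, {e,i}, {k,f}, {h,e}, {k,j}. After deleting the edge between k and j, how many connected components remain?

k and j are still connected via k-a-j, so the component count stays at 1.

1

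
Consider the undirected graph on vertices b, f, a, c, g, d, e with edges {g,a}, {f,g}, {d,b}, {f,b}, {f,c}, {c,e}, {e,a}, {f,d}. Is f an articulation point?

Deleting f raises the number of components from 1 to 2, so f is a cut vertex.

Yes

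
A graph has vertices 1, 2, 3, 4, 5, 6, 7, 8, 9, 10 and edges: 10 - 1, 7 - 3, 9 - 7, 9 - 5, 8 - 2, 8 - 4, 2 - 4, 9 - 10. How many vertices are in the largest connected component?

6 is isolated — a component by itself.
Starting from 2 we can reach 2, 4, 8. That is one component of size 3.
Starting from 1 we can reach 1, 3, 5, 7, 9, 10. That is one component of size 6.
The largest has 6 vertices.

6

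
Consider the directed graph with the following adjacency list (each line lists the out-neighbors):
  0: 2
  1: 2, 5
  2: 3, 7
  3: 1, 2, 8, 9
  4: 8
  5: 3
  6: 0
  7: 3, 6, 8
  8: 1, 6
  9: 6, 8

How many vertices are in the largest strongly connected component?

9

{0, 1, 2, 3, 5, 6, 7, 8, 9} are all mutually reachable — one SCC of size 9.
{4} is an SCC by itself.
The largest has 9 vertices.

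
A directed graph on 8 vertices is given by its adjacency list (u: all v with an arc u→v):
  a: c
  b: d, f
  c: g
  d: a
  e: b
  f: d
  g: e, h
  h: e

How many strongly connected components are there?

{a, b, c, d, e, f, g, h} are all mutually reachable — one SCC of size 8.
That gives 1 strongly connected component.

1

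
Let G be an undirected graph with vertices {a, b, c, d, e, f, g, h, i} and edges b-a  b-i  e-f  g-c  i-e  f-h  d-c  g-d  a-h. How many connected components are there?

2

Starting from c we can reach c, d, g. That is one component of size 3.
Starting from a we can reach a, b, e, f, h, i. That is one component of size 6.
Total: 2 components.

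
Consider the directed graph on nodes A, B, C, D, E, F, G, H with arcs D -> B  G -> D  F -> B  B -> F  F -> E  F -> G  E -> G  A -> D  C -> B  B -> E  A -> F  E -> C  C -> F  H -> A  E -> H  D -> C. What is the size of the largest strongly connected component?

{A, B, C, D, E, F, G, H} are all mutually reachable — one SCC of size 8.
The largest has 8 vertices.

8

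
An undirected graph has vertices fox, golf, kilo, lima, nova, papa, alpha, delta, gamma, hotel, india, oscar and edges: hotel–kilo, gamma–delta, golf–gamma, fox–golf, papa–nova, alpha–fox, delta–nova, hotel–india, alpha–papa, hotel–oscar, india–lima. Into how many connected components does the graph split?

2

Starting from kilo we can reach kilo, lima, hotel, india, oscar. That is one component of size 5.
Starting from fox we can reach fox, golf, nova, papa, alpha, delta, gamma. That is one component of size 7.
Total: 2 components.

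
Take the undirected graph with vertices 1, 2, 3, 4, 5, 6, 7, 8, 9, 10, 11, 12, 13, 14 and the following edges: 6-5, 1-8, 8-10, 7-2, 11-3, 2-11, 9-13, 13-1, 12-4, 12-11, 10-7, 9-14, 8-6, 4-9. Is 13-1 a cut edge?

After removing 13-1, the path 13-9-4-12-11-2-7-10-8-1 still connects them, so the edge is not a bridge.

No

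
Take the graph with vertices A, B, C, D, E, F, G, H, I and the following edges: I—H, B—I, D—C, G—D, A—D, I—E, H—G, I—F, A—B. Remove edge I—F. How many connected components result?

2

Before removal there is 1 component.
I—F is a bridge — removing it separates I's side from F's side.
After removal: 2 components.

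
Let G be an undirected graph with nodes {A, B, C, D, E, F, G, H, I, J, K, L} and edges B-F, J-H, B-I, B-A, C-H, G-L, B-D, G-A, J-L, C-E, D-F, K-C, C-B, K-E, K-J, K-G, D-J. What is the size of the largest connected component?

Starting from A we can reach A, B, C, D, E, F, G, H, I, J, K, L. That is one component of size 12.
The largest has 12 vertices.

12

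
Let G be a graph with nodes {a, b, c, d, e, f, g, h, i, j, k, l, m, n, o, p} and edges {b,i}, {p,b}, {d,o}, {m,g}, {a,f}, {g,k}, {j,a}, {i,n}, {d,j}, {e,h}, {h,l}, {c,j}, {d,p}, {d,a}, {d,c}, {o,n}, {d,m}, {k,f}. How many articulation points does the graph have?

Removing d increases the component count from 2 to 3, so d is a cut vertex.
Removing h increases the component count from 2 to 3, so h is a cut vertex.
By contrast removing j leaves 2 components; it is not a cut vertex. No other vertex is a cut vertex either.

2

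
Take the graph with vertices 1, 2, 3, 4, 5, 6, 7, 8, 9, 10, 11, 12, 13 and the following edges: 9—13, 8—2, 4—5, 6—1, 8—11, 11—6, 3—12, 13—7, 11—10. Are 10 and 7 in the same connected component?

The component containing 10 is {1, 2, 6, 8, 10, 11}, and 7 is not in it.

No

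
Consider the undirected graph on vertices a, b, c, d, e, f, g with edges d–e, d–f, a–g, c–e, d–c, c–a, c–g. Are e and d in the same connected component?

From e we can reach a, c, d, e, f, g, which includes d.

Yes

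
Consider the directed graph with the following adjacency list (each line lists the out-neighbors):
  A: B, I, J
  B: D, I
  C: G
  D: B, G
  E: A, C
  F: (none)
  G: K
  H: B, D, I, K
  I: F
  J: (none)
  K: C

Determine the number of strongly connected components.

8

{C, G, K} are all mutually reachable — one SCC of size 3.
{B, D} are all mutually reachable — one SCC of size 2.
{A} is an SCC by itself.
{J} is an SCC by itself.
{E} is an SCC by itself.
(and 3 more singleton SCCs)
That gives 8 strongly connected components.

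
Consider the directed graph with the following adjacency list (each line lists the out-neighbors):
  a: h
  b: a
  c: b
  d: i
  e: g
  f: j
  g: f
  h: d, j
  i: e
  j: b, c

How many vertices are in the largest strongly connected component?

10

{a, b, c, d, e, f, g, h, i, j} are all mutually reachable — one SCC of size 10.
The largest has 10 vertices.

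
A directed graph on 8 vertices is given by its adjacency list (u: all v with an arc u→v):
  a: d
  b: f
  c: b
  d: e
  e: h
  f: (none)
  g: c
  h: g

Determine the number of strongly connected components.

8

{h} is an SCC by itself.
{c} is an SCC by itself.
{d} is an SCC by itself.
{a} is an SCC by itself.
{e} is an SCC by itself.
(and 3 more singleton SCCs)
That gives 8 strongly connected components.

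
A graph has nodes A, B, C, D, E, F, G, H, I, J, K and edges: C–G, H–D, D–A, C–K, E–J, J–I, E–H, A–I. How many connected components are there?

B is isolated — a component by itself.
F is isolated — a component by itself.
Starting from C we can reach C, G, K. That is one component of size 3.
Starting from A we can reach A, D, E, H, I, J. That is one component of size 6.
Total: 4 components.

4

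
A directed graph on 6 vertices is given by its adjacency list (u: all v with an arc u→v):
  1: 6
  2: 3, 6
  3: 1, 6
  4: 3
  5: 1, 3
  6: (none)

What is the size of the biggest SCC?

{4} is an SCC by itself.
{1} is an SCC by itself.
{6} is an SCC by itself.
{3} is an SCC by itself.
{2} is an SCC by itself.
(and 1 more singleton SCC)
The largest has 1 vertex.

1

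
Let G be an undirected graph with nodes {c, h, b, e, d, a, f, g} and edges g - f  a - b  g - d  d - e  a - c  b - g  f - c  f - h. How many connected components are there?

1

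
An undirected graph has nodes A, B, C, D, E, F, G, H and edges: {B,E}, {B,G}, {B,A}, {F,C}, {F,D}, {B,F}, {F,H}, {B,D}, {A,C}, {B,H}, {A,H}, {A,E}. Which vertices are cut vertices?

B

Removing B increases the component count from 1 to 2, so B is a cut vertex.
By contrast removing D leaves 1 component; it is not a cut vertex. No other vertex is a cut vertex either.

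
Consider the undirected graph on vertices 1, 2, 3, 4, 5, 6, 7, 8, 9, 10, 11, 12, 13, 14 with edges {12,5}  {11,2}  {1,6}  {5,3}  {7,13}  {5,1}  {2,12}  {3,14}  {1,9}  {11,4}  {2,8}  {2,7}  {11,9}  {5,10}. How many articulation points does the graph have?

6

Removing 1 increases the component count from 1 to 2, so 1 is a cut vertex.
Removing 2 increases the component count from 1 to 3, so 2 is a cut vertex.
Removing 3 increases the component count from 1 to 2, so 3 is a cut vertex.
Likewise 5, 7, 11 are cut vertices.
By contrast removing 13 leaves 1 component; it is not a cut vertex. No other vertex is a cut vertex either.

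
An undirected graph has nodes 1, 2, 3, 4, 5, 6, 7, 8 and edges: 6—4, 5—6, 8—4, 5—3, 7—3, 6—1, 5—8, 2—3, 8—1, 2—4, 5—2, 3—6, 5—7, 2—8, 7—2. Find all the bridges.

none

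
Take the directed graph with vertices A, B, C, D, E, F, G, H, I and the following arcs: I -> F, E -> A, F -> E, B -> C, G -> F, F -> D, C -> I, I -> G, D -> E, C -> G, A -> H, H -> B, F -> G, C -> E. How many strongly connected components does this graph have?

{A, B, C, D, E, F, G, H, I} are all mutually reachable — one SCC of size 9.
That gives 1 strongly connected component.

1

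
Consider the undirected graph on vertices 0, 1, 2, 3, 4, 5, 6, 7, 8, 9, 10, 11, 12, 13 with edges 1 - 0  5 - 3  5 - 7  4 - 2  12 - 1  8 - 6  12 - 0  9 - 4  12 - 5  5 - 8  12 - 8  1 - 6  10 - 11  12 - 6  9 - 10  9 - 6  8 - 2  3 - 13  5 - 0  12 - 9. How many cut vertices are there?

Removing 3 increases the component count from 1 to 2, so 3 is a cut vertex.
Removing 5 increases the component count from 1 to 3, so 5 is a cut vertex.
Removing 9 increases the component count from 1 to 2, so 9 is a cut vertex.
Likewise 10 is a cut vertex.
By contrast removing 8 leaves 1 component; it is not a cut vertex. No other vertex is a cut vertex either.

4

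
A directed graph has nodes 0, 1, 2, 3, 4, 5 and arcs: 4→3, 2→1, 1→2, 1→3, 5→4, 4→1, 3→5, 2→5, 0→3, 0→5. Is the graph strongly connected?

There is no directed path from 3 to 0, so the graph is not strongly connected.

No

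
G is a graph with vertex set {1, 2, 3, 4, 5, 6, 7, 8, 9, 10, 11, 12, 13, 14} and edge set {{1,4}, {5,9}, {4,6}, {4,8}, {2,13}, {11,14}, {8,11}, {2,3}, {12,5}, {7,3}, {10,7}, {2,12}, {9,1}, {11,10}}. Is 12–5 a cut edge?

No

After removing 12–5, the path 12-2-3-7-10-11-8-4-1-9-5 still connects them, so the edge is not a bridge.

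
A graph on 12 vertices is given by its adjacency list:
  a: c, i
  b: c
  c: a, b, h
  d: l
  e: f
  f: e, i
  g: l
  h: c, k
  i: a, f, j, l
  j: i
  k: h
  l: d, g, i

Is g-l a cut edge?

Removing g-l leaves no path between g and l: the component count goes from 1 to 2. So it is a bridge.

Yes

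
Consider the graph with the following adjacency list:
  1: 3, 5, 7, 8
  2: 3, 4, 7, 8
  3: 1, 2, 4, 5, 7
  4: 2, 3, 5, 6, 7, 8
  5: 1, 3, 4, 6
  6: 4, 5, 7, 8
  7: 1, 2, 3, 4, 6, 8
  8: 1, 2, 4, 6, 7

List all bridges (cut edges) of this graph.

none

The edges on the cycle 7-4-8-7 are not bridges since each lies on that cycle.
Every edge lies on some cycle, so there are no bridges.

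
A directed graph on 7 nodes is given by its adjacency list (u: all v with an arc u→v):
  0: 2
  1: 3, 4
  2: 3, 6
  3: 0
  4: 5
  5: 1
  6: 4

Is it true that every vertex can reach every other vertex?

From 4 we can reach every vertex (0, 1, 2, 3, 4, 5, 6), and every vertex can reach 4 (0, 1, 2, 3, 4, 5, 6). So the whole graph is one strongly connected component.

Yes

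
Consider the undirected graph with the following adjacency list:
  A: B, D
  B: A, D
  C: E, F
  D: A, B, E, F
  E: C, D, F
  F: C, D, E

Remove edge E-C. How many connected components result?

1

E and C are still connected via E-F-C, so the component count stays at 1.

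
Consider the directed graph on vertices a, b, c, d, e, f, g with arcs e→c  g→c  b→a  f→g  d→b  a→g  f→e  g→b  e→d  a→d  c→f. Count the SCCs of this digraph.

1

{a, b, c, d, e, f, g} are all mutually reachable — one SCC of size 7.
That gives 1 strongly connected component.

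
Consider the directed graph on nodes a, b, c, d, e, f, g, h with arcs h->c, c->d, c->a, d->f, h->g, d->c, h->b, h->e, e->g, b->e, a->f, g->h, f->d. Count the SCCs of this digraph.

{a, c, d, f} are all mutually reachable — one SCC of size 4.
{b, e, g, h} are all mutually reachable — one SCC of size 4.
That gives 2 strongly connected components.

2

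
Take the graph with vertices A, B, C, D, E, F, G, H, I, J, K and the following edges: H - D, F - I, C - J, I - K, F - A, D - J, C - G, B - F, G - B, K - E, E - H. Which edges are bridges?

The edges on the cycle C-G-B-F-I-K-E-H-D-J-C are not bridges since each lies on that cycle.
But removing A - F disconnects A from F — this is a bridge.

A-F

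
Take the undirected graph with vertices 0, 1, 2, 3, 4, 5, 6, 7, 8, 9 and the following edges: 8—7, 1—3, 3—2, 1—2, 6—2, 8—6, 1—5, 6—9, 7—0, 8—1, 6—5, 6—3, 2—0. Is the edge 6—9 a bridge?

Removing 6—9 leaves no path between 6 and 9: the component count goes from 2 to 3. So it is a bridge.

Yes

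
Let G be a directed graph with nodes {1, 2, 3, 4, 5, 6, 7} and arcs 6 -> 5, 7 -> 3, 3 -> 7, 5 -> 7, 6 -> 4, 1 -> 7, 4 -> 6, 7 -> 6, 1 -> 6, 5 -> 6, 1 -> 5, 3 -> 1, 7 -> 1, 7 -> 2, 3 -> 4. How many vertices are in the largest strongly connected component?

6

{1, 3, 4, 5, 6, 7} are all mutually reachable — one SCC of size 6.
{2} is an SCC by itself.
The largest has 6 vertices.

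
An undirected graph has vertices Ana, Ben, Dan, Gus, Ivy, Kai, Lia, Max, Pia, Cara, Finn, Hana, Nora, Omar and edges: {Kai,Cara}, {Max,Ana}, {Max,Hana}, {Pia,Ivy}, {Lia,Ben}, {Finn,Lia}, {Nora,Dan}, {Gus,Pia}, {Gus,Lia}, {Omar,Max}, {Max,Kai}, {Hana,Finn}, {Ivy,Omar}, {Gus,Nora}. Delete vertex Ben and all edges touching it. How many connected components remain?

1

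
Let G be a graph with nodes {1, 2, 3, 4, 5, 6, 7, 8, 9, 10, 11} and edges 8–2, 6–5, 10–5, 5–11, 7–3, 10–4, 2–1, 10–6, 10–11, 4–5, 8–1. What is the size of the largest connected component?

5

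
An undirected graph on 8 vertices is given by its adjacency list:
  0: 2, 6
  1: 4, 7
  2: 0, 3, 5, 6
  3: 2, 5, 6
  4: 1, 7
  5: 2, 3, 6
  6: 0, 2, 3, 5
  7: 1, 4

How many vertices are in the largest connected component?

Starting from 1 we can reach 1, 4, 7. That is one component of size 3.
Starting from 0 we can reach 0, 2, 3, 5, 6. That is one component of size 5.
The largest has 5 vertices.

5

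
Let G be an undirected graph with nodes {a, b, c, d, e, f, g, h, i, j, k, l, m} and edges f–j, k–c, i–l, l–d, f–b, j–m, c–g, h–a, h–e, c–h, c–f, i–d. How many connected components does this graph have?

Starting from d we can reach d, i, l. That is one component of size 3.
Starting from a we can reach a, b, c, e, f, g, h, j, k, m. That is one component of size 10.
Total: 2 components.

2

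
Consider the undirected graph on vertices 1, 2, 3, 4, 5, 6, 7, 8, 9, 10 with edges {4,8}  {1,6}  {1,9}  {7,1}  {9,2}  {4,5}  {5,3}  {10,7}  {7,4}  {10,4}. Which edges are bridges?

The edges on the cycle 10-7-4-10 are not bridges since each lies on that cycle.
But removing 1-9 disconnects 1 from 9; removing 5-4 disconnects 5 from 4; removing 9-2 disconnects 9 from 2; removing 5-3 disconnects 5 from 3 — these are bridges.
In total 7 edges are bridges.

1-6, 1-7, 1-9, 2-9, 3-5, 4-5, 4-8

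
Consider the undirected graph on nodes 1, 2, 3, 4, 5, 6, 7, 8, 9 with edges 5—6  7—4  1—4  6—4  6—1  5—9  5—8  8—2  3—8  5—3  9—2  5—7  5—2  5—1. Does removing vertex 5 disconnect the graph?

Yes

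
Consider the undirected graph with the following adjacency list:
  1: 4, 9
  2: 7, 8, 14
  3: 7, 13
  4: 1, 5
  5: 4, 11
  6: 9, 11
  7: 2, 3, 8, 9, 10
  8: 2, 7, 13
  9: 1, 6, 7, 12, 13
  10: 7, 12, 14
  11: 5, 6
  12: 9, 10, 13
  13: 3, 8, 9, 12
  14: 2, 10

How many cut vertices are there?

Removing 9 increases the component count from 1 to 2, so 9 is a cut vertex.
By contrast removing 5 leaves 1 component; it is not a cut vertex. No other vertex is a cut vertex either.

1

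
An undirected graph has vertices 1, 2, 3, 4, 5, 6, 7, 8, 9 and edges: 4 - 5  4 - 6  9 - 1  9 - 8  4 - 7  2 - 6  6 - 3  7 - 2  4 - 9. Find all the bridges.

1-9, 3-6, 4-5, 4-9, 8-9

The edges on the cycle 4-7-2-6-4 are not bridges since each lies on that cycle.
But removing 6 - 3 disconnects 6 from 3; removing 4 - 5 disconnects 4 from 5; removing 4 - 9 disconnects 4 from 9; removing 9 - 8 disconnects 9 from 8 — these are bridges.
In total 5 edges are bridges.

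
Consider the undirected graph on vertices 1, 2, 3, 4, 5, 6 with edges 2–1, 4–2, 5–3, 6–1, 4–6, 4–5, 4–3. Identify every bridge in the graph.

none

The edges on the cycle 4-5-3-4 are not bridges since each lies on that cycle.
Every edge lies on some cycle, so there are no bridges.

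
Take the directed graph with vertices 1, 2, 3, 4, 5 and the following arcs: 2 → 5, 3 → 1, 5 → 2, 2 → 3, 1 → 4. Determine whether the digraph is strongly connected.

There is no directed path from 3 to 2, so the graph is not strongly connected.

No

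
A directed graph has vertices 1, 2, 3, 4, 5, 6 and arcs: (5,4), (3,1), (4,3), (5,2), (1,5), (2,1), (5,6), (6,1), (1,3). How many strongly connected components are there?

{1, 2, 3, 4, 5, 6} are all mutually reachable — one SCC of size 6.
That gives 1 strongly connected component.

1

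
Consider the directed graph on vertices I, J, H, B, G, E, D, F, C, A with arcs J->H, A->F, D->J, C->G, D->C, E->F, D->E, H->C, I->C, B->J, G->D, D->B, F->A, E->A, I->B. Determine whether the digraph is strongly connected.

No

There is no directed path from F to I, so the graph is not strongly connected.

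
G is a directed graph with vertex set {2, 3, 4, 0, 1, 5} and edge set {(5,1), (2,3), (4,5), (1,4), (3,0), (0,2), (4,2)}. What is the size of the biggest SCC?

3

{0, 2, 3} are all mutually reachable — one SCC of size 3.
{1, 4, 5} are all mutually reachable — one SCC of size 3.
The largest has 3 vertices.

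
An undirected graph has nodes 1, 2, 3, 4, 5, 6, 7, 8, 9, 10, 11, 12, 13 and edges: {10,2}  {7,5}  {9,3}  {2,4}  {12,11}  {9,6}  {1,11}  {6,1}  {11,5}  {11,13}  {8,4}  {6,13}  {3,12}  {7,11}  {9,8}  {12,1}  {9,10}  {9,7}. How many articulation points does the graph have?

Removing 9 increases the component count from 1 to 2, so 9 is a cut vertex.
By contrast removing 13 leaves 1 component; it is not a cut vertex. No other vertex is a cut vertex either.

1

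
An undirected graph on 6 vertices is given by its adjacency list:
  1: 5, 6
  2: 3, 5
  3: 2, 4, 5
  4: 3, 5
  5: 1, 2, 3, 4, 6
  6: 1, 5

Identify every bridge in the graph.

The edges on the cycle 5-6-1-5 are not bridges since each lies on that cycle.
Every edge lies on some cycle, so there are no bridges.

none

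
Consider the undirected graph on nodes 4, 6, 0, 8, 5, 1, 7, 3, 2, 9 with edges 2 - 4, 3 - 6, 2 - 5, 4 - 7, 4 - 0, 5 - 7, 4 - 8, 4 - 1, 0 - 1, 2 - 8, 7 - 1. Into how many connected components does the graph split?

3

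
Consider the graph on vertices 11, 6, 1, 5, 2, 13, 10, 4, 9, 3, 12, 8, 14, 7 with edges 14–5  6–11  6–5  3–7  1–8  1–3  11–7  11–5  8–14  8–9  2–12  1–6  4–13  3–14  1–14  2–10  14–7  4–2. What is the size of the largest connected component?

9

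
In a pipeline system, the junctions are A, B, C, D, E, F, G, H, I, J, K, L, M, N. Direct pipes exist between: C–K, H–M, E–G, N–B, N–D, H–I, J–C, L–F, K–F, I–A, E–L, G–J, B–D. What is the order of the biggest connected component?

7

Starting from B we can reach B, D, N. That is one component of size 3.
Starting from A we can reach A, H, I, M. That is one component of size 4.
Starting from C we can reach C, E, F, G, J, K, L. That is one component of size 7.
The largest has 7 vertices.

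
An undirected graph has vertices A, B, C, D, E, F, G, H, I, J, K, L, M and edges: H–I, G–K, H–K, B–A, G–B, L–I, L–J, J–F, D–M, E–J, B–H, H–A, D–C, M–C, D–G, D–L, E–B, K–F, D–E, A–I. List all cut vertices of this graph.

D

Removing D increases the component count from 1 to 2, so D is a cut vertex.
By contrast removing M leaves 1 component; it is not a cut vertex. No other vertex is a cut vertex either.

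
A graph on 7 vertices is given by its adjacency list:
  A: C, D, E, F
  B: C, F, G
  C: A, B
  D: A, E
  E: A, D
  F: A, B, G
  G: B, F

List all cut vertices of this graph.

A

Removing A increases the component count from 1 to 2, so A is a cut vertex.
By contrast removing D leaves 1 component; it is not a cut vertex. No other vertex is a cut vertex either.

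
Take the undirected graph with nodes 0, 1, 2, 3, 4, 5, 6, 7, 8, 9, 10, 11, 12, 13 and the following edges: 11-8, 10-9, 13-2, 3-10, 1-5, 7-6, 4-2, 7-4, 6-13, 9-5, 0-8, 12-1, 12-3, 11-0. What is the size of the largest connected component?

Starting from 0 we can reach 0, 8, 11. That is one component of size 3.
Starting from 2 we can reach 2, 4, 6, 7, 13. That is one component of size 5.
Starting from 1 we can reach 1, 3, 5, 9, 10, 12. That is one component of size 6.
The largest has 6 vertices.

6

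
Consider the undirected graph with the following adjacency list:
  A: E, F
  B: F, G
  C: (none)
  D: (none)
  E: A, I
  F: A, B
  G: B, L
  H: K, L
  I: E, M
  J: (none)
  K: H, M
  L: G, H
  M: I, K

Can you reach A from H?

Yes

From H we can reach A, B, E, F, G, H, I, K, L, M, which includes A.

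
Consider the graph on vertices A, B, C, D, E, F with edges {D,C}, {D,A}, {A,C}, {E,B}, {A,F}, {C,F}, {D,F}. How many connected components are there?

2

Starting from B we can reach B, E. That is one component of size 2.
Starting from A we can reach A, C, D, F. That is one component of size 4.
Total: 2 components.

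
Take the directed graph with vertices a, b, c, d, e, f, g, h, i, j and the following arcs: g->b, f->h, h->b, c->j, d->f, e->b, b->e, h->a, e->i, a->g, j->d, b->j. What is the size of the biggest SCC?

8

{a, b, d, e, f, g, h, j} are all mutually reachable — one SCC of size 8.
{c} is an SCC by itself.
{i} is an SCC by itself.
The largest has 8 vertices.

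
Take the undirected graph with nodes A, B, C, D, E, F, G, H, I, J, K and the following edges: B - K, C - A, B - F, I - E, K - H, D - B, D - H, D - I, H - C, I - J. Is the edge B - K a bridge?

No

After removing B - K, the path B-D-H-K still connects them, so the edge is not a bridge.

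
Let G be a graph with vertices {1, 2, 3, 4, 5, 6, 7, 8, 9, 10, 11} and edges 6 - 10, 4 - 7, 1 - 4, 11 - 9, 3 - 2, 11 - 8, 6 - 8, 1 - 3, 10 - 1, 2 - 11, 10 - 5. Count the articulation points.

Removing 1 increases the component count from 1 to 2, so 1 is a cut vertex.
Removing 4 increases the component count from 1 to 2, so 4 is a cut vertex.
Removing 10 increases the component count from 1 to 2, so 10 is a cut vertex.
Likewise 11 is a cut vertex.
By contrast removing 6 leaves 1 component; it is not a cut vertex. No other vertex is a cut vertex either.

4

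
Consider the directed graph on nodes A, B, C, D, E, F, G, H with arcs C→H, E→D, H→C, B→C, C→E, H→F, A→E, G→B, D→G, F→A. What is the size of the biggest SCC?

{A, B, C, D, E, F, G, H} are all mutually reachable — one SCC of size 8.
The largest has 8 vertices.

8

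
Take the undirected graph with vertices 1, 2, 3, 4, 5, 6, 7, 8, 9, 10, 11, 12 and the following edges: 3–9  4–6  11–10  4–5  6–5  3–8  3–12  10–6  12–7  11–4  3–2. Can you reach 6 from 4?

Yes

From 4 we can reach 4, 5, 6, 10, 11, which includes 6.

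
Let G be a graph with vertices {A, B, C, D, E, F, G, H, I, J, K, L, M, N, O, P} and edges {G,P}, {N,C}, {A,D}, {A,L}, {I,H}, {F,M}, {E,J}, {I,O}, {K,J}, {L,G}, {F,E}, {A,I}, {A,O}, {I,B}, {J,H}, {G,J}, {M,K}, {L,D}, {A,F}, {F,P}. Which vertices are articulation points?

Removing I increases the component count from 2 to 3, so I is a cut vertex.
By contrast removing L leaves 2 components; it is not a cut vertex. No other vertex is a cut vertex either.

I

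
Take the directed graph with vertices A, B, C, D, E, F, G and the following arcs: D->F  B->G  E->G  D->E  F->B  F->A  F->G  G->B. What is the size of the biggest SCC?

{B, G} are all mutually reachable — one SCC of size 2.
{D} is an SCC by itself.
{E} is an SCC by itself.
{A} is an SCC by itself.
{F} is an SCC by itself.
(and 1 more singleton SCC)
The largest has 2 vertices.

2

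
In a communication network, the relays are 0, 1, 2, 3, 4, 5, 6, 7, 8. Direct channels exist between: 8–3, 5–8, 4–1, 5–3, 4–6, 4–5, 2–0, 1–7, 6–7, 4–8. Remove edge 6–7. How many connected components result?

2

6 and 7 are still connected via 6-4-1-7, so the component count stays at 2.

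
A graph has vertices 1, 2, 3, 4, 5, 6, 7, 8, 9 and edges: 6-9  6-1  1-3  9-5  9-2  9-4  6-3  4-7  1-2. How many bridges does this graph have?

3

The edges on the cycle 6-9-2-1-6 are not bridges since each lies on that cycle.
But removing 9-5 disconnects 9 from 5; removing 7-4 disconnects 7 from 4; removing 9-4 disconnects 9 from 4 — these are bridges.
That makes 3 bridges.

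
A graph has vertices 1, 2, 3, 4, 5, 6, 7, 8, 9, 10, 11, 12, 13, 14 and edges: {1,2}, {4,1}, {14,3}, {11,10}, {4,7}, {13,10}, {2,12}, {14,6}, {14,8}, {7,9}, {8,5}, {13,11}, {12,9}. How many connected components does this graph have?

Starting from 10 we can reach 10, 11, 13. That is one component of size 3.
Starting from 3 we can reach 3, 5, 6, 8, 14. That is one component of size 5.
Starting from 1 we can reach 1, 2, 4, 7, 9, 12. That is one component of size 6.
Total: 3 components.

3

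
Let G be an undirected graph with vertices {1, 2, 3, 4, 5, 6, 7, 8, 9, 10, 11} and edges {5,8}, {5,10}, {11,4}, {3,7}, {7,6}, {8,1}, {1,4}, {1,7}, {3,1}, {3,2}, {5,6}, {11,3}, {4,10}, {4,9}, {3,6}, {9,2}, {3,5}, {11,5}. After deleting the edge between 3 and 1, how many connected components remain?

1

3 and 1 are still connected via 3-7-1, so the component count stays at 1.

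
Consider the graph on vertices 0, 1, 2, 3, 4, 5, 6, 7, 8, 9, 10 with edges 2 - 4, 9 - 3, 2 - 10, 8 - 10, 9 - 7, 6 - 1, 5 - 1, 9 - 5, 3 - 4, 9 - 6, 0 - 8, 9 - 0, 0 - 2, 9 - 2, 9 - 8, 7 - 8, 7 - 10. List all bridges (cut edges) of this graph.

The edges on the cycle 9-7-10-8-9 are not bridges since each lies on that cycle.
Every edge lies on some cycle, so there are no bridges.

none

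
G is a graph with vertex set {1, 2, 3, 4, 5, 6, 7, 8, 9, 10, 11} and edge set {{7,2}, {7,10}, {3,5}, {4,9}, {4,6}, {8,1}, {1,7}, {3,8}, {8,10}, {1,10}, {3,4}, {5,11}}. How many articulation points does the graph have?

5

Removing 3 increases the component count from 1 to 3, so 3 is a cut vertex.
Removing 4 increases the component count from 1 to 3, so 4 is a cut vertex.
Removing 5 increases the component count from 1 to 2, so 5 is a cut vertex.
Likewise 7, 8 are cut vertices.
By contrast removing 11 leaves 1 component; it is not a cut vertex. No other vertex is a cut vertex either.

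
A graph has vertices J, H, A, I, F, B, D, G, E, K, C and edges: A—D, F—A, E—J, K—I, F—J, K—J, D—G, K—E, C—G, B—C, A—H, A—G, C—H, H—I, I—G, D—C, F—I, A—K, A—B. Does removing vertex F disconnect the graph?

No

Deleting F leaves 1 component (was 1) (its neighbors A, I, J remain connected to each other), so F is not a cut vertex.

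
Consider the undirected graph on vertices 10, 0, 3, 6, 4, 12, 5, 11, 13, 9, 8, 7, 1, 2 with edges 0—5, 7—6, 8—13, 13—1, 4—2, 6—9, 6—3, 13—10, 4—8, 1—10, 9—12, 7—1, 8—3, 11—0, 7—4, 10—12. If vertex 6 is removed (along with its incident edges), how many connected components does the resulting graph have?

2

With 6 gone, the remaining components are: {0, 5, 11}; {1, 2, 3, 4, 7, 8, 9, 10, 12, 13}.
That is 2 components.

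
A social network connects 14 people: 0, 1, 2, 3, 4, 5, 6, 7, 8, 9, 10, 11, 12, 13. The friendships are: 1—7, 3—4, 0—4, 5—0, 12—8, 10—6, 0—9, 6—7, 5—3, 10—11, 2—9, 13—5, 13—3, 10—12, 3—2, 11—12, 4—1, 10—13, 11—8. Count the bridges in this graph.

The edges on the cycle 13-5-3-13 are not bridges since each lies on that cycle.
Every edge lies on some cycle, so there are no bridges.

0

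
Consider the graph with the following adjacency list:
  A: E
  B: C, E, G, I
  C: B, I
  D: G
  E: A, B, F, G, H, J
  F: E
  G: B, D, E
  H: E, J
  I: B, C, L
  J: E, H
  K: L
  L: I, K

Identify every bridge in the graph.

The edges on the cycle B-E-G-B are not bridges since each lies on that cycle.
But removing D-G disconnects D from G; removing I-L disconnects I from L; removing A-E disconnects A from E; removing F-E disconnects F from E — these are bridges.
In total 5 edges are bridges.

A-E, D-G, E-F, I-L, K-L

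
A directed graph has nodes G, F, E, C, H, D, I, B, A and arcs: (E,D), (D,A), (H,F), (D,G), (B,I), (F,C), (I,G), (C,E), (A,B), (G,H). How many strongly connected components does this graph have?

1

{A, B, C, D, E, F, G, H, I} are all mutually reachable — one SCC of size 9.
That gives 1 strongly connected component.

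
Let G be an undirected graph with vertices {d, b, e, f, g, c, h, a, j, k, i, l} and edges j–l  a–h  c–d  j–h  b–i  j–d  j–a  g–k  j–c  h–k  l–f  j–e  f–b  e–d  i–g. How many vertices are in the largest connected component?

12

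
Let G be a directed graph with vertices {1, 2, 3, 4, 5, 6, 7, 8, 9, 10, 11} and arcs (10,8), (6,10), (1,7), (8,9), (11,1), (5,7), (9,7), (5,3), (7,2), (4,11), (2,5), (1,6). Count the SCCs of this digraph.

9

{2, 5, 7} are all mutually reachable — one SCC of size 3.
{10} is an SCC by itself.
{3} is an SCC by itself.
{11} is an SCC by itself.
{4} is an SCC by itself.
(and 4 more singleton SCCs)
That gives 9 strongly connected components.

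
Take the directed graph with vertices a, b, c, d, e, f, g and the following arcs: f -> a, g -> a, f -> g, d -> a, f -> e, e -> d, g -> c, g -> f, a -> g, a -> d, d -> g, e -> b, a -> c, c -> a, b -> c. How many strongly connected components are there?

{a, b, c, d, e, f, g} are all mutually reachable — one SCC of size 7.
That gives 1 strongly connected component.

1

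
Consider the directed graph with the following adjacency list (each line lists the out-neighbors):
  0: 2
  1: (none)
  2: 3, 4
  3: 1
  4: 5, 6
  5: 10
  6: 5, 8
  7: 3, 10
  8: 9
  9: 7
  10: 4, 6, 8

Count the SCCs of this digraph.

5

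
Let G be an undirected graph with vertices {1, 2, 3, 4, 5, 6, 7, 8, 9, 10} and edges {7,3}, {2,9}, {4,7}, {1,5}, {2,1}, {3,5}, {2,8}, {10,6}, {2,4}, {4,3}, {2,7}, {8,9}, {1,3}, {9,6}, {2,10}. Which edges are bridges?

none

The edges on the cycle 2-10-6-9-2 are not bridges since each lies on that cycle.
Every edge lies on some cycle, so there are no bridges.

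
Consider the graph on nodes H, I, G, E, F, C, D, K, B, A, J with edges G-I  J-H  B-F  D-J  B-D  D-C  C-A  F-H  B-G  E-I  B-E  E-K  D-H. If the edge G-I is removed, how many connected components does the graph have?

1

G and I are still connected via G-B-E-I, so the component count stays at 1.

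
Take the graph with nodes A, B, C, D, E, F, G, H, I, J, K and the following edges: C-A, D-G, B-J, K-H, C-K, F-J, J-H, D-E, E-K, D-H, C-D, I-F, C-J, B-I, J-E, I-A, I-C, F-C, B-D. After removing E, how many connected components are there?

With E gone, the remaining components are: {A, B, C, D, F, G, H, I, J, K}.
That is 1 component.

1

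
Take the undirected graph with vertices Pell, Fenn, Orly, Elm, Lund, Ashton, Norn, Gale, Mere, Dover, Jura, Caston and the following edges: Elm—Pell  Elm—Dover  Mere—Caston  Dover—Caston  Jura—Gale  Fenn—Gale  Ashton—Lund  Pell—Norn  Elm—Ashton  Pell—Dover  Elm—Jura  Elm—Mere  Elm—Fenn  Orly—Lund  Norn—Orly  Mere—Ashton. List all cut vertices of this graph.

Elm

Removing Elm increases the component count from 1 to 2, so Elm is a cut vertex.
By contrast removing Pell leaves 1 component; it is not a cut vertex. No other vertex is a cut vertex either.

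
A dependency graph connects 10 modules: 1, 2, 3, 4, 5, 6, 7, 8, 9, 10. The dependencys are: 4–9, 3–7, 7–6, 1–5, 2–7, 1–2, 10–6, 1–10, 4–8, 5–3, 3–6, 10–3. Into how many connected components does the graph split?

2

Starting from 4 we can reach 4, 8, 9. That is one component of size 3.
Starting from 1 we can reach 1, 2, 3, 5, 6, 7, 10. That is one component of size 7.
Total: 2 components.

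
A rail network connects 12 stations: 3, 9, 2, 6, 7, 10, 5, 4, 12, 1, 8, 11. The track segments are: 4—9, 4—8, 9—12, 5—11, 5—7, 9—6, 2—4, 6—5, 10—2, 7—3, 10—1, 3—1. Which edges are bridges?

The edges on the cycle 10-2-4-9-6-5-7-3-1-10 are not bridges since each lies on that cycle.
But removing 12—9 disconnects 12 from 9; removing 8—4 disconnects 8 from 4; removing 11—5 disconnects 11 from 5 — these are bridges.

11-5, 12-9, 4-8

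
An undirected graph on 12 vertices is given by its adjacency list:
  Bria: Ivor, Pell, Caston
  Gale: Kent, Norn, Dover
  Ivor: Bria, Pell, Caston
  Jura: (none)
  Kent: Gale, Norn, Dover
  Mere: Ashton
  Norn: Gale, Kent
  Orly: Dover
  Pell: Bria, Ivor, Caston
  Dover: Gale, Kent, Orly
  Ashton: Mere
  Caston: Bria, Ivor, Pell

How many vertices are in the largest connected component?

5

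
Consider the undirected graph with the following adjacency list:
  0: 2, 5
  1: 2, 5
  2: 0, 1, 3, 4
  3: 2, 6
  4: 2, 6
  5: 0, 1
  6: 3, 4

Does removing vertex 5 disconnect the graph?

Deleting 5 leaves 1 component (was 1) (its neighbors 0, 1 remain connected to each other), so 5 is not a cut vertex.

No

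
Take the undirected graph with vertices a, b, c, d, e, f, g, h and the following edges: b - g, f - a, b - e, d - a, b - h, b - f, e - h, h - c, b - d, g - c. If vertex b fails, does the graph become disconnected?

Yes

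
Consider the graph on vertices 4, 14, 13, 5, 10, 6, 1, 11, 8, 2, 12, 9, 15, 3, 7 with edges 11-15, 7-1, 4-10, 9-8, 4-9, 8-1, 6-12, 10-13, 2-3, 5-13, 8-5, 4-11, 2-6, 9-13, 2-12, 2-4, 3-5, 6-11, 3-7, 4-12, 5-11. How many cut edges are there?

1

The edges on the cycle 2-4-9-8-1-7-3-2 are not bridges since each lies on that cycle.
But removing 15-11 disconnects 15 from 11 — this is a bridge.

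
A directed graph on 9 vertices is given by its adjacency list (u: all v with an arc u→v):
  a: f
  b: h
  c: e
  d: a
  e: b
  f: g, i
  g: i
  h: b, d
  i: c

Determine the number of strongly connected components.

{a, b, c, d, e, f, g, h, i} are all mutually reachable — one SCC of size 9.
That gives 1 strongly connected component.

1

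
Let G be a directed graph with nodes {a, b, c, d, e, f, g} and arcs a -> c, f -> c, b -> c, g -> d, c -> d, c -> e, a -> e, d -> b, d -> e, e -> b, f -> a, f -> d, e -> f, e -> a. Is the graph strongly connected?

No

There is no directed path from f to g, so the graph is not strongly connected.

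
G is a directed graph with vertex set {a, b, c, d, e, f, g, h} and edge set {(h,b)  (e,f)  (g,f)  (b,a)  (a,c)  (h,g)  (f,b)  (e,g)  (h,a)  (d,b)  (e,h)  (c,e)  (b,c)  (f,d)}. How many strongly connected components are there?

{a, b, c, d, e, f, g, h} are all mutually reachable — one SCC of size 8.
That gives 1 strongly connected component.

1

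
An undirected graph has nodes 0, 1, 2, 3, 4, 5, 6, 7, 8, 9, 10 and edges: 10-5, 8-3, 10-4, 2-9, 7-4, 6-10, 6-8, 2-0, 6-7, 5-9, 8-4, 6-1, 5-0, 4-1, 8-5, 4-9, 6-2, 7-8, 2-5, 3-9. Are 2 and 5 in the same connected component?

From 2 we can reach 0, 1, 2, 3, 4, 5, 6, 7, 8, 9, 10, which includes 5.

Yes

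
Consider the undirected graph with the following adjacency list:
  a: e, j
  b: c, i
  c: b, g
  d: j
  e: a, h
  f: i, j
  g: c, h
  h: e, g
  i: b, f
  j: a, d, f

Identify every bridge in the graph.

The edges on the cycle i-f-j-a-e-h-g-c-b-i are not bridges since each lies on that cycle.
But removing d-j disconnects d from j — this is a bridge.

d-j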